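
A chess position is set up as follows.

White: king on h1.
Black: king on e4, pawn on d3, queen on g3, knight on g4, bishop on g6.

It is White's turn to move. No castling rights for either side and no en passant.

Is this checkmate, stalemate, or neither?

White to move; white king on h1.
In check: no.
King squares — g1: attacked by Qg3; g2: attacked by Qg3; h2: attacked by Qg3.
Legal moves for White: none.
Not in check and no legal moves → stalemate.

stalemate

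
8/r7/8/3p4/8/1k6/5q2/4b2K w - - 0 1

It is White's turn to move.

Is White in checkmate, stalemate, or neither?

White to move; white king on h1.
In check: no.
King squares — g1: attacked by Qf2; g2: attacked by Qf2; h2: attacked by Qf2.
Legal moves for White: none.
Not in check and no legal moves → stalemate.

stalemate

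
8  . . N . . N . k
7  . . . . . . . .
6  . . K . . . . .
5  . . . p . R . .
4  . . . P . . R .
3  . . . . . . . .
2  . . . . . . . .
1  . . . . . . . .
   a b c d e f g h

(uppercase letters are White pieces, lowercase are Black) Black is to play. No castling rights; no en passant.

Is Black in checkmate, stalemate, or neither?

stalemate

Black to move; black king on h8.
In check: no.
King squares — g7: attacked by Rg4; h7: attacked by Nf8; g8: attacked by Rg4.
Legal moves for Black: none.
Not in check and no legal moves → stalemate.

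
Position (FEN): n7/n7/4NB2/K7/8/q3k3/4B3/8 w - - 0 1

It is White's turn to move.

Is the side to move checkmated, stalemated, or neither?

White to move; white king on a5.
In check: yes, from the black queen on a3.
King squares — a4: attacked by Qa3; b4: attacked by Qa3; b5: attacked by Na7; a6: attacked by Qa3; b6: attacked by Na8.
Legal moves for White: none.
In check with no legal moves → checkmate.

checkmate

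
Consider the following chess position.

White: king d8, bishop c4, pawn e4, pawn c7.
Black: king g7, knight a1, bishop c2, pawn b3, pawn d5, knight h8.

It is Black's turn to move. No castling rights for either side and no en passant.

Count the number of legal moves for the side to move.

17

Black to move; king on g7.
In check: no.
Legal moves: Nf7+, Ng6, Kg8, Kf8, Kh7, Kf7, Kh6, Kg6, Kf6, Bxe4, Bd3, Bd1, Bb1, dxe4, dxc4, d4, b2.
Count: 17.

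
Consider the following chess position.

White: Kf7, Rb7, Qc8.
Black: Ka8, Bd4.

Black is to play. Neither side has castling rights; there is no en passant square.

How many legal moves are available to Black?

0

Black to move; king on a8.
In check: yes, from the white queen on c8.
Legal moves: none.
Count: 0.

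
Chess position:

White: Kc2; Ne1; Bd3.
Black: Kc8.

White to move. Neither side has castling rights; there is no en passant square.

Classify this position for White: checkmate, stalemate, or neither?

White to move; white king on c2.
In check: no.
Legal moves for White: Bh7, Bg6, Ba6+, Bf5+, Bb5, Be4, Bc4, Be2, Bf1, Kc3, Kb3, Kd2, Kb2, Kd1, Kc1, Kb1, Nf3, Ng2.
White has 18 legal moves and is not in check → neither.

neither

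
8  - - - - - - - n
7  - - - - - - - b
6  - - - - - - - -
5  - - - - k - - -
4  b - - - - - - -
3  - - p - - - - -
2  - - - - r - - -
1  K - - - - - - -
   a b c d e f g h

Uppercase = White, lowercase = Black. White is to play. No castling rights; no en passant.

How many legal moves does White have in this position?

White to move; king on a1.
In check: no.
Legal moves: none.
Count: 0.

0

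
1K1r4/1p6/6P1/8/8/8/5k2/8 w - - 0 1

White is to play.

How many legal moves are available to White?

White to move; king on b8.
In check: yes, from the black rook on d8.
Legal moves: Kc7, Kxb7, Ka7.
Count: 3.

3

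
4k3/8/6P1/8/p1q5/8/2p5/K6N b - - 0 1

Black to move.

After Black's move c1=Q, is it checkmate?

After c1=Q: white king on a1; in check: yes, from the black queen on c1.
King squares — b1: attacked by Qc1; a2: attacked by Qc4; b2: attacked by Qc1.
White has no legal moves → checkmate.

yes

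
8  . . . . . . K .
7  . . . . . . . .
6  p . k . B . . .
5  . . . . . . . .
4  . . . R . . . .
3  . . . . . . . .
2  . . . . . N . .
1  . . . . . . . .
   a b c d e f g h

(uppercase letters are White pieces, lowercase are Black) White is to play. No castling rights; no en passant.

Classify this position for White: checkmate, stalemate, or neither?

neither

White to move; white king on g8.
In check: no.
Legal moves for White include: Kh8, Kf8, Kh7, Kg7, Kf7, Bc8, Bf7, Bd7+, Bf5, Bd5+, Bg4, Bc4, Bh3, Bb3, Ba2, Rd8, Rd7, Rd6+, ... (list truncated; more exist).
White has legal moves and is not in check → neither.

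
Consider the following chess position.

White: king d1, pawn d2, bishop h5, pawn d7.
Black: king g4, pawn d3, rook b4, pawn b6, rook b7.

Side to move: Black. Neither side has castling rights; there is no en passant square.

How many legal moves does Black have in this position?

7

Black to move; king on g4.
In check: yes, from the white bishop on h5.
Legal moves: Kxh5, Kg5, Kf5, Kh4, Kf4, Kh3, Kg3.
Count: 7.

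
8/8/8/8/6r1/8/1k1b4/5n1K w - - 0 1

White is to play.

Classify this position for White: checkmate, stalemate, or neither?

White to move; white king on h1.
In check: no.
King squares — g1: attacked by Rg4; g2: attacked by Rg4; h2: attacked by Nf1.
Legal moves for White: none.
Not in check and no legal moves → stalemate.

stalemate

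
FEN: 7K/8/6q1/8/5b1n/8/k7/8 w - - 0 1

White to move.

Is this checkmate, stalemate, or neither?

stalemate

White to move; white king on h8.
In check: no.
King squares — g7: attacked by Qg6; h7: attacked by Qg6; g8: attacked by Qg6.
Legal moves for White: none.
Not in check and no legal moves → stalemate.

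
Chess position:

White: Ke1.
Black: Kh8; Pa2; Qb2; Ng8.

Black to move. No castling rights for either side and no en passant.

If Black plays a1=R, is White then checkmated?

After a1=R: white king on e1; in check: yes, from the black rook on a1.
King squares — d1: attacked by Ra1; f1: attacked by Ra1; d2: attacked by Qb2; e2: attacked by Qb2; f2: attacked by Qb2.
White has no legal moves → checkmate.

yes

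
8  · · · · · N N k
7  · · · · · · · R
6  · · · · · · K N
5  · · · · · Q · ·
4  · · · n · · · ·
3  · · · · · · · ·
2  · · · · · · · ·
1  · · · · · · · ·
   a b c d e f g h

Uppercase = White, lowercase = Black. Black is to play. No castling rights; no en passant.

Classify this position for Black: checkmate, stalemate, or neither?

Black to move; black king on h8.
In check: yes, from the white rook on h7.
King squares — g7: attacked by Kg6; h7: attacked by Kg6; g8: attacked by Nh6.
Legal moves for Black: none.
In check with no legal moves → checkmate.

checkmate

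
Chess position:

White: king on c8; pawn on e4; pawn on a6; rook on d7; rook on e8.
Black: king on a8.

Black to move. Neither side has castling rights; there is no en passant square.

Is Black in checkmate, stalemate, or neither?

stalemate

Black to move; black king on a8.
In check: no.
King squares — a7: attacked by Rd7; b7: attacked by Pa6; b8: attacked by Kc8.
Legal moves for Black: none.
Not in check and no legal moves → stalemate.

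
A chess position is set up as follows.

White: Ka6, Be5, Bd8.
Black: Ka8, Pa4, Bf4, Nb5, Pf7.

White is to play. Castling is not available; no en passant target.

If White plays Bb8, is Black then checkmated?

no

After Bb8: black king on a8; in check: no.
Black is not in check, so this cannot be checkmate.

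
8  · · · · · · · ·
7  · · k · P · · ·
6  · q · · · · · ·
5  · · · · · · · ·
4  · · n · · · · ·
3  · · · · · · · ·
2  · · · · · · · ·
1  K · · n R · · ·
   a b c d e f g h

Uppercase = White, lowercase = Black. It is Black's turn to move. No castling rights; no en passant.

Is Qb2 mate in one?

After Qb2: white king on a1; in check: yes, from the black queen on b2.
King squares — b1: attacked by Qb2; a2: attacked by Qb2; b2: attacked by Nd1.
White has no legal moves → checkmate.

yes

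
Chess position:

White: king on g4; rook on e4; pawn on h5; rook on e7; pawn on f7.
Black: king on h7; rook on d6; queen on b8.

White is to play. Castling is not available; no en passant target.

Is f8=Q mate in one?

yes

After f8=Q: black king on h7; in check: yes, from the white rook on e7.
King squares — g6: attacked by Ph5; h6: attacked by Qf8; g7: attacked by Re7; g8: attacked by Qf8; h8: attacked by Qf8.
Black has no legal moves → checkmate.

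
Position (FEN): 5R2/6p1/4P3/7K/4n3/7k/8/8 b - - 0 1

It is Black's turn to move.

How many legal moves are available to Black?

13

Black to move; king on h3.
In check: no.
Legal moves: Nf6+, Nd6, Ng5, Nc5, Ng3+, Nc3, Nf2, Nd2, Kg3, Kh2, Kg2, g6+, g5.
Count: 13.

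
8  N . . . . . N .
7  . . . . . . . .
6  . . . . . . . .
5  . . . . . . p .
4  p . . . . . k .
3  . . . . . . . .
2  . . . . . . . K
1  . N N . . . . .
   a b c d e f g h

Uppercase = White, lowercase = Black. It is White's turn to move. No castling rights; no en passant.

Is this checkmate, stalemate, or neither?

White to move; white king on h2.
In check: no.
Legal moves for White: Ne7, Nh6+, Nf6+, Nc7, Nb6, Kg2, Kh1, Kg1, Nd3, Nb3, Ne2, Na2, Nc3, Na3, Nd2.
White has 15 legal moves and is not in check → neither.

neither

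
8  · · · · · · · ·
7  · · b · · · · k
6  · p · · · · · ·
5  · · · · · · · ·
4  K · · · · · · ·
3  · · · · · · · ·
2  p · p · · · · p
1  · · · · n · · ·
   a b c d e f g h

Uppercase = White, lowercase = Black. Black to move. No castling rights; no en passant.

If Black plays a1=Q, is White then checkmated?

After a1=Q: white king on a4; in check: yes, from the black queen on a1.
White has 3 legal replies: Kb5, Kb4, Kb3.
In check but a legal move exists → not checkmate.

no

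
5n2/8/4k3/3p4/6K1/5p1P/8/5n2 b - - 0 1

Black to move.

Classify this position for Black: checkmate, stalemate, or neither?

neither

Black to move; black king on e6.
In check: no.
Legal moves for Black: Nh7, Nd7, Ng6, Kf7, Ke7, Kd7, Kf6, Kd6, Ke5, Ng3, Ne3+, Nh2+, Nd2, d4, f2.
Black has 15 legal moves and is not in check → neither.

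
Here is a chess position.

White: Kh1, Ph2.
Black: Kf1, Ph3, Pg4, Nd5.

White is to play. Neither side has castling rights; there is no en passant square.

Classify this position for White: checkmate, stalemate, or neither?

White to move; white king on h1.
In check: no.
King squares — g1: attacked by Kf1; g2: attacked by Kf1; h2: own pawn.
Legal moves for White: none.
Not in check and no legal moves → stalemate.

stalemate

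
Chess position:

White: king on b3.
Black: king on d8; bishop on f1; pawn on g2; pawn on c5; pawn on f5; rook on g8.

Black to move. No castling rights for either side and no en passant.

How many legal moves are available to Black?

24

Black to move; king on d8.
In check: no.
Legal moves: Rh8, Rf8, Re8, Rg7, Rg6, Rg5, Rg4, Rg3+, Ke8, Kc8, Ke7, Kd7, Kc7, Ba6, Bb5, Bc4+, Bd3, Be2, f4, c4+, g1=Q, g1=R, g1=B, g1=N.
Count: 24.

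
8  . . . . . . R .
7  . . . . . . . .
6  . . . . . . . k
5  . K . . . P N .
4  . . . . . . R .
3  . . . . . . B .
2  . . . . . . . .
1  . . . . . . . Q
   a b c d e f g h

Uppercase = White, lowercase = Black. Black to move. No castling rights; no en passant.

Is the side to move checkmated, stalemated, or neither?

Black to move; black king on h6.
In check: yes, from the white queen on h1.
King squares — g5: attacked by Rg4; h5: attacked by Qh1; g6: attacked by Pf5; g7: attacked by Rg8; h7: attacked by Qh1.
Legal moves for Black: none.
In check with no legal moves → checkmate.

checkmate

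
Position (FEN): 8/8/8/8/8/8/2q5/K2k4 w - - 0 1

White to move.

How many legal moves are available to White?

0

White to move; king on a1.
In check: no.
Legal moves: none.
Count: 0.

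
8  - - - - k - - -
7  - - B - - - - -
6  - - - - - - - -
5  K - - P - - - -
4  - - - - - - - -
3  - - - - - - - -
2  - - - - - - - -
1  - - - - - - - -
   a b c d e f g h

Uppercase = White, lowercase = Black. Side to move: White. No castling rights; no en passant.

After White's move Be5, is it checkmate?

no

After Be5: black king on e8; in check: no.
Black is not in check, so this cannot be checkmate.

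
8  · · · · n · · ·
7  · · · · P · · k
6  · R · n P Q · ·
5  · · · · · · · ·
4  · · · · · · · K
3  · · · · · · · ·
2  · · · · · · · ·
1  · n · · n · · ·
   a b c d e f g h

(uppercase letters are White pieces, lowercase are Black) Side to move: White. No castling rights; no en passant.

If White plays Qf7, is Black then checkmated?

After Qf7: black king on h7; in check: yes, from the white queen on f7.
Black has 4 legal replies: Kh8, Kh6, Ng7, Nxf7.
In check but a legal move exists → not checkmate.

no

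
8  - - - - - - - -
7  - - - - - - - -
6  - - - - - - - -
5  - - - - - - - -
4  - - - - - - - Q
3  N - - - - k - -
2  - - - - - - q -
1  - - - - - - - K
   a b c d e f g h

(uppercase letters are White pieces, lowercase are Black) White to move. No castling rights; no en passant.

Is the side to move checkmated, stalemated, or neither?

White to move; white king on h1.
In check: yes, from the black queen on g2.
King squares — g1: attacked by Qg2; g2: attacked by Kf3; h2: attacked by Qg2.
Legal moves for White: none.
In check with no legal moves → checkmate.

checkmate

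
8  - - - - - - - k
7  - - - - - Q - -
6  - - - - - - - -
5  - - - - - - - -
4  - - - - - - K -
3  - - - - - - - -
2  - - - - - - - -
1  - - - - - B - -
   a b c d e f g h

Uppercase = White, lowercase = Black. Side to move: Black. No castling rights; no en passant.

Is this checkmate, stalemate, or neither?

stalemate

Black to move; black king on h8.
In check: no.
King squares — g7: attacked by Qf7; h7: attacked by Qf7; g8: attacked by Qf7.
Legal moves for Black: none.
Not in check and no legal moves → stalemate.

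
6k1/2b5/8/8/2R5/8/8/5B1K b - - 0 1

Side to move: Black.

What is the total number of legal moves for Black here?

14

Black to move; king on g8.
In check: no.
Legal moves: Kh8, Kf8, Kh7, Kg7, Kf7, Bd8, Bb8, Bd6, Bb6, Be5, Ba5, Bf4, Bg3, Bh2.
Count: 14.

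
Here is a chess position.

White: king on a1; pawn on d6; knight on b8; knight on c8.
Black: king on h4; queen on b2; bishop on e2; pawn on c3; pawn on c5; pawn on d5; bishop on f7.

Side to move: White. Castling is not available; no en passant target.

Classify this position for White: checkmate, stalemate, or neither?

checkmate

White to move; white king on a1.
In check: yes, from the black queen on b2.
King squares — b1: attacked by Qb2; a2: attacked by Qb2; b2: attacked by Pc3.
Legal moves for White: none.
In check with no legal moves → checkmate.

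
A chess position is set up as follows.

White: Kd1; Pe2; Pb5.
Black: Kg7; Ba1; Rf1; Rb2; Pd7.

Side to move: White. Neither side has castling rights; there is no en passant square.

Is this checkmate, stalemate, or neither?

checkmate

White to move; white king on d1.
In check: yes, from the black rook on f1.
King squares — c1: attacked by Rf1; e1: attacked by Rf1; c2: attacked by Rb2; d2: attacked by Rb2; e2: own pawn.
Legal moves for White: none.
In check with no legal moves → checkmate.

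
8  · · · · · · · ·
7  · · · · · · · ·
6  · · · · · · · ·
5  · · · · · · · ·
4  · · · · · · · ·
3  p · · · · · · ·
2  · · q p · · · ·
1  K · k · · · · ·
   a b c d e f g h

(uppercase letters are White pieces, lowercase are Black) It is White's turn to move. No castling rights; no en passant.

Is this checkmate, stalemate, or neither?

White to move; white king on a1.
In check: no.
King squares — b1: attacked by Kc1; a2: attacked by Qc2; b2: attacked by Kc1.
Legal moves for White: none.
Not in check and no legal moves → stalemate.

stalemate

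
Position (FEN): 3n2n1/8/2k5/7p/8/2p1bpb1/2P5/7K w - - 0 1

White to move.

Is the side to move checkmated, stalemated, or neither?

White to move; white king on h1.
In check: no.
King squares — g1: attacked by Be3; g2: attacked by Pf3; h2: attacked by Bg3.
Legal moves for White: none.
Not in check and no legal moves → stalemate.

stalemate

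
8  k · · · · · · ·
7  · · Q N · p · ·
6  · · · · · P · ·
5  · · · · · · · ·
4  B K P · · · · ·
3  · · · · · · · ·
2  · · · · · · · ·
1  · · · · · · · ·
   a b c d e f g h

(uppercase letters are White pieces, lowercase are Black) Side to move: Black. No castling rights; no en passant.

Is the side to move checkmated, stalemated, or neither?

stalemate

Black to move; black king on a8.
In check: no.
King squares — a7: attacked by Qc7; b7: attacked by Qc7; b8: attacked by Qc7.
Legal moves for Black: none.
Not in check and no legal moves → stalemate.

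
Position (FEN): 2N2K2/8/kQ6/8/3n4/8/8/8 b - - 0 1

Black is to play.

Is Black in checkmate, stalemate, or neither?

checkmate

Black to move; black king on a6.
In check: yes, from the white queen on b6.
King squares — a5: attacked by Qb6; b5: attacked by Qb6; b6: attacked by Nc8; a7: attacked by Qb6; b7: attacked by Qb6.
Legal moves for Black: none.
In check with no legal moves → checkmate.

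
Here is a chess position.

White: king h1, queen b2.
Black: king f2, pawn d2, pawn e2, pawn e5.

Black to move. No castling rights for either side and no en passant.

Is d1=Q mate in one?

no

After d1=Q: white king on h1; in check: yes, from the black queen on d1.
White has 1 legal reply: Kh2.
In check but a legal move exists → not checkmate.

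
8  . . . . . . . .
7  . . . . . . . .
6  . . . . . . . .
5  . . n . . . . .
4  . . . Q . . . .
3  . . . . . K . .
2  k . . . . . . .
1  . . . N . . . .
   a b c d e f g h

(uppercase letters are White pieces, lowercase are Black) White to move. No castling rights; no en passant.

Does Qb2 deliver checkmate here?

yes

After Qb2: black king on a2; in check: yes, from the white queen on b2.
King squares — a1: attacked by Qb2; b1: attacked by Qb2; b2: attacked by Nd1; a3: attacked by Qb2; b3: attacked by Qb2.
Black has no legal moves → checkmate.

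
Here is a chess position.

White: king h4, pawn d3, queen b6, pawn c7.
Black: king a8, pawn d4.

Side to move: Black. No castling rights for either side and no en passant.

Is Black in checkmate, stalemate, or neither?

Black to move; black king on a8.
In check: no.
King squares — a7: attacked by Qb6; b7: attacked by Qb6; b8: attacked by Qb6.
Legal moves for Black: none.
Not in check and no legal moves → stalemate.

stalemate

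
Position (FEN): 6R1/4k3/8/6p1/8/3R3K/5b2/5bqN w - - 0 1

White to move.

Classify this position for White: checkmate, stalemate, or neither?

White to move; white king on h3.
In check: yes, from the black bishop on f1.
King squares — g2: attacked by Bf1; h2: attacked by Qg1; g3: attacked by Qg1; g4: attacked by Qg1; h4: attacked by Bf2.
Legal moves for White: none.
In check with no legal moves → checkmate.

checkmate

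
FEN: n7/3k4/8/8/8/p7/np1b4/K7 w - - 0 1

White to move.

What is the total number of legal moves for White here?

White to move; king on a1.
In check: yes, from the black pawn on b2.
Legal moves: Kxa2, Kb1.
Count: 2.

2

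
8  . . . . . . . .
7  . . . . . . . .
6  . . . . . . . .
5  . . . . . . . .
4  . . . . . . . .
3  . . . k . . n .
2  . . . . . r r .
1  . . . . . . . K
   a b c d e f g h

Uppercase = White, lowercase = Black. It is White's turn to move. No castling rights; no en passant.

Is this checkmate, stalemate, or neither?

checkmate

White to move; white king on h1.
In check: yes, from the black knight on g3.
King squares — g1: attacked by Rg2; g2: attacked by Rf2; h2: attacked by Rg2.
Legal moves for White: none.
In check with no legal moves → checkmate.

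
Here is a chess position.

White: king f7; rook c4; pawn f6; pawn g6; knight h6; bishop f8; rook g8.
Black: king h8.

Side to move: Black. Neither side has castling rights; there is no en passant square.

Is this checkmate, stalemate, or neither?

Black to move; black king on h8.
In check: yes, from the white rook on g8.
King squares — g7: attacked by Pf6; h7: attacked by Pg6; g8: attacked by Nh6.
Legal moves for Black: none.
In check with no legal moves → checkmate.

checkmate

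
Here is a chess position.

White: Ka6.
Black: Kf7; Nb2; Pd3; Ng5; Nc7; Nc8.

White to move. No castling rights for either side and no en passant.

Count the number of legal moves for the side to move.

2

White to move; king on a6.
In check: yes, from the black knight on c7.
Legal moves: Kb7, Ka5.
Count: 2.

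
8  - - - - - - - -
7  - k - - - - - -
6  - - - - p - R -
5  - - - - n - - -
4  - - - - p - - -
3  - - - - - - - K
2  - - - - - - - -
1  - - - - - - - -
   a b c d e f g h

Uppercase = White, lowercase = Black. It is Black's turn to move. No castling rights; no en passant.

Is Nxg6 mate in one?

After Nxg6: white king on h3; in check: no.
White is not in check, so this cannot be checkmate.

no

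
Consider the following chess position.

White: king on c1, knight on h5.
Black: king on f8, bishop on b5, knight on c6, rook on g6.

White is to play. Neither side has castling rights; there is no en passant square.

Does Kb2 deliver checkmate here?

no

After Kb2: black king on f8; in check: no.
Black is not in check, so this cannot be checkmate.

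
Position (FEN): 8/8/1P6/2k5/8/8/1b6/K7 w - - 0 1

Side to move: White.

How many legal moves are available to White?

3

White to move; king on a1.
In check: yes, from the black bishop on b2.
Legal moves: Kxb2, Ka2, Kb1.
Count: 3.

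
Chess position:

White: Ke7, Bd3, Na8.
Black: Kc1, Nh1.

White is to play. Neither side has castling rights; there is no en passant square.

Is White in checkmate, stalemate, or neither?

neither

White to move; white king on e7.
In check: no.
Legal moves for White include: Nc7, Nb6, Kf8, Ke8, Kd8, Kf7, Kd7, Kf6, Ke6, Kd6, Bh7, Bg6, Ba6, Bf5, Bb5, Be4, Bc4, Be2, ... (list truncated; more exist).
White has legal moves and is not in check → neither.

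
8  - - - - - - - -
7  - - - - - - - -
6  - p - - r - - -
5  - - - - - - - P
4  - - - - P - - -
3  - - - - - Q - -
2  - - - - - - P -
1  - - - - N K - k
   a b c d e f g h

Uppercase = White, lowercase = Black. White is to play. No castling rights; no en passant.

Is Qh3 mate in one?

yes

After Qh3: black king on h1; in check: yes, from the white queen on h3.
King squares — g1: attacked by Kf1; g2: attacked by Ne1; h2: attacked by Qh3.
Black has no legal moves → checkmate.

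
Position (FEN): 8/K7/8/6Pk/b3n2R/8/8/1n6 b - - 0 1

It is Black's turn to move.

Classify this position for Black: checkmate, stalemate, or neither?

neither

Black to move; black king on h5.
In check: yes, from the white rook on h4.
Legal moves for Black: Kg6, Kxg5, Kxh4.
Black is in check but has 3 legal moves → neither.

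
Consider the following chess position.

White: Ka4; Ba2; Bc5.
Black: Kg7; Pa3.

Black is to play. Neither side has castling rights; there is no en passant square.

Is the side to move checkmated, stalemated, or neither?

Black to move; black king on g7.
In check: no.
Legal moves for Black: Kh8, Kh7, Kh6, Kg6, Kf6.
Black has 5 legal moves and is not in check → neither.

neither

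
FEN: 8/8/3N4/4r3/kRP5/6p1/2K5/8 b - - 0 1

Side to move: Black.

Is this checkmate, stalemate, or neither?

Black to move; black king on a4.
In check: yes, from the white rook on b4.
King squares — a3: available; b3: attacked by Kc2; b4: available; a5: available; b5: attacked by Rb4.
Legal moves for Black: Ka5, Kxb4, Ka3.
Black is in check but has 3 legal moves → neither.

neither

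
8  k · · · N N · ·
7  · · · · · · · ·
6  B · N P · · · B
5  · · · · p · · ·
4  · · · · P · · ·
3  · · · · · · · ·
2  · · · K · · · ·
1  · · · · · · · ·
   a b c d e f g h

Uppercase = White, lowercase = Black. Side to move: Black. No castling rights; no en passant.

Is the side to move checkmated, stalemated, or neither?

stalemate

Black to move; black king on a8.
In check: no.
King squares — a7: attacked by Nc6; b7: attacked by Ba6; b8: attacked by Nc6.
Legal moves for Black: none.
Not in check and no legal moves → stalemate.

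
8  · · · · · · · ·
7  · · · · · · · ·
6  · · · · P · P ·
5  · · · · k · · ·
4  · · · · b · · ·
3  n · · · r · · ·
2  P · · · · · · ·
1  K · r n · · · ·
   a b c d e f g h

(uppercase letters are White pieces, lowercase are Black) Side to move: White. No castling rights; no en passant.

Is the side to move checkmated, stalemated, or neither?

White to move; white king on a1.
In check: yes, from the black rook on c1.
King squares — b1: attacked by Rc1; a2: own pawn; b2: attacked by Nd1.
Legal moves for White: none.
In check with no legal moves → checkmate.

checkmate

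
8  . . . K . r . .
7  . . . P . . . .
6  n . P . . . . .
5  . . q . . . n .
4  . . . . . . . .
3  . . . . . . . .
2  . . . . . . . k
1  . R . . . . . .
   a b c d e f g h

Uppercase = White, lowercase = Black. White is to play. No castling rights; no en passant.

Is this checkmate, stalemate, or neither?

White to move; white king on d8.
In check: yes, from the black rook on f8.
King squares — c7: attacked by Na6; d7: own pawn; e7: attacked by Qc5; c8: attacked by Rf8; e8: attacked by Rf8.
Legal moves for White: none.
In check with no legal moves → checkmate.

checkmate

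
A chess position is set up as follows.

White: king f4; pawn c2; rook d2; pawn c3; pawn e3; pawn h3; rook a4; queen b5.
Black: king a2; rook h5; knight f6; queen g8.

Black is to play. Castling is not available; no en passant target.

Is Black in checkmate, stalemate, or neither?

checkmate

Black to move; black king on a2.
In check: yes, from the white rook on a4.
King squares — a1: attacked by Ra4; b1: attacked by Qb5; b2: attacked by Qb5; a3: attacked by Ra4; b3: attacked by Pc2.
Legal moves for Black: none.
In check with no legal moves → checkmate.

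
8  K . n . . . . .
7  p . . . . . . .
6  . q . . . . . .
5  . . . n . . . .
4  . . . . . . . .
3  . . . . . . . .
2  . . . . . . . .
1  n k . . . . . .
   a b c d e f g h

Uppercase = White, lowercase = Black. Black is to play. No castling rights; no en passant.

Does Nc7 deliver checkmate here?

yes

After Nc7: white king on a8; in check: yes, from the black knight on c7.
King squares — a7: attacked by Qb6; b7: attacked by Qb6; b8: attacked by Qb6.
White has no legal moves → checkmate.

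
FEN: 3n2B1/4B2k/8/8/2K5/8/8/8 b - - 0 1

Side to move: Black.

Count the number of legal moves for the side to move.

Black to move; king on h7.
In check: yes, from the white bishop on g8.
Legal moves: Kh8, Kxg8, Kg7, Kh6, Kg6.
Count: 5.

5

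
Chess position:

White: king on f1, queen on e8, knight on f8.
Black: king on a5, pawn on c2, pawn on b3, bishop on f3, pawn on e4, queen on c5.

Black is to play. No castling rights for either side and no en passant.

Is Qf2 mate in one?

After Qf2: white king on f1; in check: yes, from the black queen on f2.
White has 1 legal reply: Kxf2.
In check but a legal move exists → not checkmate.

no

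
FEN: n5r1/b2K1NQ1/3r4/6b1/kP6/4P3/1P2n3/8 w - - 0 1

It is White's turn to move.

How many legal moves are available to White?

2

White to move; king on d7.
In check: yes, from the black rook on d6.
Legal moves: Kxd6, Nxd6.
Count: 2.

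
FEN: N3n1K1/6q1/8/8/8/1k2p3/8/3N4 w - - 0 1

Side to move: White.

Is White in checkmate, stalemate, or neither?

checkmate

White to move; white king on g8.
In check: yes, from the black queen on g7.
King squares — f7: attacked by Qg7; g7: attacked by Ne8; h7: attacked by Qg7; f8: attacked by Qg7; h8: attacked by Qg7.
Legal moves for White: none.
In check with no legal moves → checkmate.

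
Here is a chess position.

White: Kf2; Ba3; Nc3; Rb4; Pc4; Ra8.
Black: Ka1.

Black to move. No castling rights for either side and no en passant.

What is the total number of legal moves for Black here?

Black to move; king on a1.
In check: no.
Legal moves: none.
Count: 0.

0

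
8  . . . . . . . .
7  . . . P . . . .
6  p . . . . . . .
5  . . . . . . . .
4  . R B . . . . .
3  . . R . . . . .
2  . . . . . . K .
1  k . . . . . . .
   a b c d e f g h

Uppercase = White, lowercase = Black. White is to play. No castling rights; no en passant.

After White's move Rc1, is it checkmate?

After Rc1: black king on a1; in check: yes, from the white rook on c1.
King squares — b1: attacked by Rc1; a2: attacked by Bc4; b2: attacked by Rb4.
Black has no legal moves → checkmate.

yes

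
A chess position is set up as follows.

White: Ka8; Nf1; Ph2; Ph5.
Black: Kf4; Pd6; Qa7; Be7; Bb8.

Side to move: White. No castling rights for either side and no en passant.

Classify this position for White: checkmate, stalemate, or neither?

White to move; white king on a8.
In check: yes, from the black queen on a7.
King squares — a7: attacked by Bb8; b7: attacked by Qa7; b8: attacked by Qa7.
Legal moves for White: none.
In check with no legal moves → checkmate.

checkmate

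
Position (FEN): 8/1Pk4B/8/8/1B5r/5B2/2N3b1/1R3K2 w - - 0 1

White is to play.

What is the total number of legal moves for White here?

6

White to move; king on f1.
In check: yes, from the black bishop on g2.
Legal moves: Kxg2, Kf2, Ke2, Kg1, Ke1, Bxg2.
Count: 6.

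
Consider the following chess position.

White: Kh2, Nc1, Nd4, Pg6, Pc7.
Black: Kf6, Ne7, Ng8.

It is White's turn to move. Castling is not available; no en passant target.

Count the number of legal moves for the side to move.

White to move; king on h2.
In check: no.
Legal moves: Ne6, Nc6, Nf5, Nb5, Nf3, Ndb3, Nde2, Nc2, Kh3, Kg3, Kg2, Kh1, Kg1, Nd3, Ncb3, Nce2, Na2, c8=Q, c8=R, c8=B, c8=N, g7.
Count: 22.

22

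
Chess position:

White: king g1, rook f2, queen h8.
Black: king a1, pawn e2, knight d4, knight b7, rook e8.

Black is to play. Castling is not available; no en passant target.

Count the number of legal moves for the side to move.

Black to move; king on a1.
In check: no.
Legal moves: Rxh8, Rg8+, Rf8, Rd8, Rc8, Rb8, Ra8, Re7, Re6, Re5, Re4, Re3, Nd8, Nd6, Nc5, Na5, Kb2, Ka2, Kb1, e1=Q+, e1=R+, e1=B, e1=N.
Count: 23.

23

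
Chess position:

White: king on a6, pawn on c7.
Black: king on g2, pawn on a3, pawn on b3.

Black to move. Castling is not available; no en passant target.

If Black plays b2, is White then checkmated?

no

After b2: white king on a6; in check: no.
White is not in check, so this cannot be checkmate.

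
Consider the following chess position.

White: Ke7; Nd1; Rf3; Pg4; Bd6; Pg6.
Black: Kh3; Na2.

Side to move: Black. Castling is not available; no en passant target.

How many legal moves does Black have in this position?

3

Black to move; king on h3.
In check: yes, from the white rook on f3.
Legal moves: Kh4, Kxg4, Kg2.
Count: 3.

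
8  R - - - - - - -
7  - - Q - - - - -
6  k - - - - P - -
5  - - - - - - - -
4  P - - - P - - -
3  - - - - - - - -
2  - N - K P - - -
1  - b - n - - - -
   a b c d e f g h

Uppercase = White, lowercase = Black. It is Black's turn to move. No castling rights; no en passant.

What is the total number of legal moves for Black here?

0

Black to move; king on a6.
In check: yes, from the white rook on a8.
Legal moves: none.
Count: 0.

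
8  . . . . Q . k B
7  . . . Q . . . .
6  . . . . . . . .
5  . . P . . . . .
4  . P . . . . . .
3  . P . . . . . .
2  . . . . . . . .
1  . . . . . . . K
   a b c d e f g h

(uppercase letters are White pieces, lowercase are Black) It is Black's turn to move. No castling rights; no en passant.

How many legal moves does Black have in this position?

Black to move; king on g8.
In check: yes, from the white queen on e8.
Legal moves: none.
Count: 0.

0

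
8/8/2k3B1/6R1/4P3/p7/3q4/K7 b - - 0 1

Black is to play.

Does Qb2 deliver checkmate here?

After Qb2: white king on a1; in check: yes, from the black queen on b2.
King squares — b1: attacked by Qb2; a2: attacked by Qb2; b2: attacked by Pa3.
White has no legal moves → checkmate.

yes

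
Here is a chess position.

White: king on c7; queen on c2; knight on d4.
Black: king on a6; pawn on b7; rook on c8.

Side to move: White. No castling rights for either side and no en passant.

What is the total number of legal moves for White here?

3

White to move; king on c7.
In check: yes, from the black rook on c8.
Legal moves: Kxc8, Kd7, Kd6.
Count: 3.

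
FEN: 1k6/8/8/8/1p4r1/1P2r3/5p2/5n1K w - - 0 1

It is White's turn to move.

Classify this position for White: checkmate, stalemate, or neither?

stalemate

White to move; white king on h1.
In check: no.
King squares — g1: attacked by Pf2; g2: attacked by Rg4; h2: attacked by Nf1.
Legal moves for White: none.
Not in check and no legal moves → stalemate.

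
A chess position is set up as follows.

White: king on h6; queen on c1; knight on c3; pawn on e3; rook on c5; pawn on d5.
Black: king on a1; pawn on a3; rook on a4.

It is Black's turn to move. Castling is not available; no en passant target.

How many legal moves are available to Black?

0

Black to move; king on a1.
In check: yes, from the white queen on c1.
Legal moves: none.
Count: 0.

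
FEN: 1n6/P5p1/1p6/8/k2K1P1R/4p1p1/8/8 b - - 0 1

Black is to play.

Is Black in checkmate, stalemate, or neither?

Black to move; black king on a4.
In check: no.
Legal moves for Black: Nd7, Nc6+, Na6, Kb5, Ka5, Kb4, Kb3, Ka3, g6, b5, g2, e2, g5.
Black has 13 legal moves and is not in check → neither.

neither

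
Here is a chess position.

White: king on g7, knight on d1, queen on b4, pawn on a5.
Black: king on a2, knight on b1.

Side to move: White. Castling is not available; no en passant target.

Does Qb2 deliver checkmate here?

After Qb2: black king on a2; in check: yes, from the white queen on b2.
King squares — a1: attacked by Qb2; b1: own knight; b2: attacked by Nd1; a3: attacked by Qb2; b3: attacked by Qb2.
Black has no legal moves → checkmate.

yes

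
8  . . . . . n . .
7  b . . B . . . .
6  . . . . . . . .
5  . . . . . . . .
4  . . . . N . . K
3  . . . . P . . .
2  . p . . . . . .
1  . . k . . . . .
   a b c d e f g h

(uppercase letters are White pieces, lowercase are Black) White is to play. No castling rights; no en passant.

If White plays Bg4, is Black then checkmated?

After Bg4: black king on c1; in check: no.
Black is not in check, so this cannot be checkmate.

no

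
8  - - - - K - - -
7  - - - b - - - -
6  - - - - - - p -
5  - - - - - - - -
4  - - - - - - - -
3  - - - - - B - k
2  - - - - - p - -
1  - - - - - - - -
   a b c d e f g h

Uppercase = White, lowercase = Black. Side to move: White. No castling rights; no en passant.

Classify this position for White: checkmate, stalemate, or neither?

neither

White to move; white king on e8.
In check: yes, from the black bishop on d7.
King squares — d7: available; e7: available; f7: available; d8: available; f8: available.
Legal moves for White: Kf8, Kd8, Kf7, Ke7, Kxd7.
White is in check but has 5 legal moves → neither.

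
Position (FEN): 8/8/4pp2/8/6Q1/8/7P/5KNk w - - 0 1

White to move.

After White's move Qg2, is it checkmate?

yes

After Qg2: black king on h1; in check: yes, from the white queen on g2.
King squares — g1: attacked by Kf1; g2: attacked by Kf1; h2: attacked by Qg2.
Black has no legal moves → checkmate.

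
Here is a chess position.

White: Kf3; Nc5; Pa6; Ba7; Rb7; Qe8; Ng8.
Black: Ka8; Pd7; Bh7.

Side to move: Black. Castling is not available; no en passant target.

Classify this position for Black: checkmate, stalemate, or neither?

Black to move; black king on a8.
In check: yes, from the white queen on e8.
King squares — a7: attacked by Rb7; b7: attacked by Nc5; b8: attacked by Ba7.
Legal moves for Black: none.
In check with no legal moves → checkmate.

checkmate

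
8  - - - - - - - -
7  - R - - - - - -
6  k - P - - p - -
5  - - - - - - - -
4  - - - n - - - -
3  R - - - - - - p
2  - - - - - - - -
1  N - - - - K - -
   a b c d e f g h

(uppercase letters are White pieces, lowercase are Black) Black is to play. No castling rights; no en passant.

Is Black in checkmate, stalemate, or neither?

Black to move; black king on a6.
In check: yes, from the white rook on a3.
King squares — a5: attacked by Ra3; b5: attacked by Rb7; b6: attacked by Rb7; a7: attacked by Ra3; b7: attacked by Pc6.
Legal moves for Black: none.
In check with no legal moves → checkmate.

checkmate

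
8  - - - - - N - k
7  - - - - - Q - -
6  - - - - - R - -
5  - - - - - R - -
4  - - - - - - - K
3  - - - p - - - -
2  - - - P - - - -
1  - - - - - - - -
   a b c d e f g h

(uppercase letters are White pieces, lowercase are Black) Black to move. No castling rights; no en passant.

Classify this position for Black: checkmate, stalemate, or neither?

Black to move; black king on h8.
In check: no.
King squares — g7: attacked by Qf7; h7: attacked by Qf7; g8: attacked by Qf7.
Legal moves for Black: none.
Not in check and no legal moves → stalemate.

stalemate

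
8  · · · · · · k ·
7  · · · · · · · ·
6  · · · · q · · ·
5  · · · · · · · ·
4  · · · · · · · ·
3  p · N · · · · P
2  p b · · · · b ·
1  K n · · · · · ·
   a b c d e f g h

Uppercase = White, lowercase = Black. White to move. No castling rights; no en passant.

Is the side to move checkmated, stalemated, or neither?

White to move; white king on a1.
In check: yes, from the black bishop on b2.
King squares — b1: attacked by Pa2; a2: attacked by Qe6; b2: attacked by Pa3.
Legal moves for White: none.
In check with no legal moves → checkmate.

checkmate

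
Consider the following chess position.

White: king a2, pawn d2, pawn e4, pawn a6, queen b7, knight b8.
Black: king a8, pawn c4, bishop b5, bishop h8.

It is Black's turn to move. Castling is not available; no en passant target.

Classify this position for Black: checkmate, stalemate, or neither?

Black to move; black king on a8.
In check: yes, from the white queen on b7.
King squares — a7: attacked by Qb7; b7: attacked by Pa6; b8: attacked by Qb7.
Legal moves for Black: none.
In check with no legal moves → checkmate.

checkmate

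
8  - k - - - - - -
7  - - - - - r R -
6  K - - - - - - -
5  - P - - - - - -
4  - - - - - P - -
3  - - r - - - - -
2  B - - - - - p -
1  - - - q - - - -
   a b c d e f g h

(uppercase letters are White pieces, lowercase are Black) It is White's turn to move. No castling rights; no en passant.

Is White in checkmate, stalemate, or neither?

White to move; white king on a6.
In check: no.
Legal moves for White: Rg8+, Rh7, Rxf7, Rg6, Rg5, Rg4, Rg3, Rxg2, Kb6, Ka5, Bxf7, Be6, Bd5, Bc4, Bb3, Bb1, b6, f5.
White has 18 legal moves and is not in check → neither.

neither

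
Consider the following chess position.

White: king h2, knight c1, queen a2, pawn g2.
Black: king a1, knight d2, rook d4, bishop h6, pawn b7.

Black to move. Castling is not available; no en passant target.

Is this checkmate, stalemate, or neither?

checkmate

Black to move; black king on a1.
In check: yes, from the white queen on a2.
King squares — b1: attacked by Qa2; a2: attacked by Nc1; b2: attacked by Qa2.
Legal moves for Black: none.
In check with no legal moves → checkmate.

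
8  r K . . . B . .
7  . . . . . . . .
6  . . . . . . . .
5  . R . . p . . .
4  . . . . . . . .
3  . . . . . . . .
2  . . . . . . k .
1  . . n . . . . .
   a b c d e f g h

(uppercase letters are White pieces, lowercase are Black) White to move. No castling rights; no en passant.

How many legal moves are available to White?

3

White to move; king on b8.
In check: yes, from the black rook on a8.
Legal moves: Kxa8, Kc7, Kb7.
Count: 3.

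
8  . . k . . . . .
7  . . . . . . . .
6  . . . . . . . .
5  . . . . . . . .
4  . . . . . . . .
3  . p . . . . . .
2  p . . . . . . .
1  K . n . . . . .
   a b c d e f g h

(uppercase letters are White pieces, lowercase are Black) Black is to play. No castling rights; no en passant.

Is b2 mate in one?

no

After b2: white king on a1; in check: yes, from the black pawn on b2.
White has 1 legal reply: Kxb2.
In check but a legal move exists → not checkmate.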